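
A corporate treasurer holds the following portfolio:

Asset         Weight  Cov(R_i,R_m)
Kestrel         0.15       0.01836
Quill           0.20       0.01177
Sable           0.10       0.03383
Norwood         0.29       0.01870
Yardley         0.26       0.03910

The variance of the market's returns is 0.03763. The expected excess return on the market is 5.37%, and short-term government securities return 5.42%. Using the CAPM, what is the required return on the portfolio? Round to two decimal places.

β_Kestrel = 0.01836 / 0.03763 = 0.4879
β_Quill = 0.01177 / 0.03763 = 0.3128
β_Sable = 0.03383 / 0.03763 = 0.8990
β_Norwood = 0.01870 / 0.03763 = 0.4969
β_Yardley = 0.03910 / 0.03763 = 1.0391
β_P = Σ w_i β_i = 0.15×0.4879 + 0.20×0.3128 + 0.10×0.8990 + 0.29×0.4969 + 0.26×1.0391 = 0.6399
E(R_P) = R_f + β_P × MRP = 5.42% + 0.6399 × 5.37% = 8.86%

8.86%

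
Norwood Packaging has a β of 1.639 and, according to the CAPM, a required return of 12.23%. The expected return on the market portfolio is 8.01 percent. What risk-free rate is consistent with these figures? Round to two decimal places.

E(R) = R_f + β(E(R_m) − R_f) = R_f(1 − β) + β·E(R_m)
12.23% = R_f × (1 − 1.639) + 1.639 × 8.01%
12.23% = R_f × -0.639 + 13.12839%
R_f = (12.23% − 13.12839%) / -0.639 = 1.41%

1.41%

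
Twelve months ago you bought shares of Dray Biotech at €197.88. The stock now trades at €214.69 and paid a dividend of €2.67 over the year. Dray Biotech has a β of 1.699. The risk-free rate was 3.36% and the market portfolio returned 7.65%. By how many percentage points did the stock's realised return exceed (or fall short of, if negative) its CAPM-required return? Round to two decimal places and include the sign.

-0.80%

Realised HPR = (P1 + D1 − P0) / P0 = (214.69 + 2.67 − 197.88) / 197.88 = 19.48 / 197.88 = 9.8444%
MRP = 7.65% − 3.36% = 4.29%
CAPM required = R_f + β·MRP = 3.36% + 1.699 × 4.29% = 10.64871%
α = realised − required = 9.8444% − 10.64871% = -0.80%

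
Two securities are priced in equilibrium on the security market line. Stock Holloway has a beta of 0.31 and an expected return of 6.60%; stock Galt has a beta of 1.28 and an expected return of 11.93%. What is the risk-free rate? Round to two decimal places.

Both satisfy E(R) = R_f + β·MRP, so the slope of the SML is
MRP = (11.93% − 6.60%) / (1.28 − 0.31) = 5.33% / 0.97 = 5.4948%
R_f = E(R_Holloway) − β_Holloway·MRP = 6.60% − 0.31 × 5.4948% = 4.8966%

4.90%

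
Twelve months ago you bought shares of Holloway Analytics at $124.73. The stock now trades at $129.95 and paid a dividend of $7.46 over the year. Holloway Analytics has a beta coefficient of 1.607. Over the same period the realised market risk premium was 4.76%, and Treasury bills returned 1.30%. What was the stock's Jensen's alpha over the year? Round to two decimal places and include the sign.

+1.22%

Realised HPR = (P1 + D1 − P0) / P0 = (129.95 + 7.46 − 124.73) / 124.73 = 12.68 / 124.73 = 10.1660%
CAPM required = R_f + β·MRP = 1.30% + 1.607 × 4.76% = 8.94932%
α = realised − required = 10.1660% − 8.94932% = +1.22%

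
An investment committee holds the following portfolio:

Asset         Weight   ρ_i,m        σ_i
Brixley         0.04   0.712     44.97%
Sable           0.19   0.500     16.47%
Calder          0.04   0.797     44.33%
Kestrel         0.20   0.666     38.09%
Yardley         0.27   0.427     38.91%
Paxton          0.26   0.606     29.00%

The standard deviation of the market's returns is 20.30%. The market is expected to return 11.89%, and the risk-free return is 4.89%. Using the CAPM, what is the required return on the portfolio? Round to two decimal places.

β_Brixley = 0.712 × 44.97% / 20.30% = 1.5773
β_Sable = 0.500 × 16.47% / 20.30% = 0.4057
β_Calder = 0.797 × 44.33% / 20.30% = 1.7404
β_Kestrel = 0.666 × 38.09% / 20.30% = 1.2497
β_Yardley = 0.427 × 38.91% / 20.30% = 0.8185
β_Paxton = 0.606 × 29.00% / 20.30% = 0.8657
β_P = Σ w_i β_i = 0.04×1.5773 + 0.19×0.4057 + 0.04×1.7404 + 0.20×1.2497 + 0.27×0.8185 + 0.26×0.8657 = 0.9058
MRP = 11.89% − 4.89% = 7.00%
E(R_P) = R_f + β_P × MRP = 4.89% + 0.9058 × 7.00% = 11.23%

11.23%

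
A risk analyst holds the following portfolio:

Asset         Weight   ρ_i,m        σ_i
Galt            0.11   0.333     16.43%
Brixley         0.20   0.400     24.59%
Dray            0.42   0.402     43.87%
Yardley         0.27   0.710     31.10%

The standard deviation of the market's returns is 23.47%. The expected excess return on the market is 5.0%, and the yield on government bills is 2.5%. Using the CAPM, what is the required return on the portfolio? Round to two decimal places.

β_Galt = 0.333 × 16.43% / 23.47% = 0.2331
β_Brixley = 0.400 × 24.59% / 23.47% = 0.4191
β_Dray = 0.402 × 43.87% / 23.47% = 0.7514
β_Yardley = 0.710 × 31.10% / 23.47% = 0.9408
β_P = Σ w_i β_i = 0.11×0.2331 + 0.20×0.4191 + 0.42×0.7514 + 0.27×0.9408 = 0.6791
E(R_P) = R_f + β_P × MRP = 2.5% + 0.6791 × 5.0% = 5.90%

5.90%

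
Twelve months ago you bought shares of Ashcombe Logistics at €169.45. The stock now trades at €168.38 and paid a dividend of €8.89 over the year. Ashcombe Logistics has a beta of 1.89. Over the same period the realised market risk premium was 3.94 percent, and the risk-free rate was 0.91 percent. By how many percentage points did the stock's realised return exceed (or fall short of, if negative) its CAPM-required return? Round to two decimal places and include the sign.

-3.74%

Realised HPR = (P1 + D1 − P0) / P0 = (168.38 + 8.89 − 169.45) / 169.45 = 7.82 / 169.45 = 4.6149%
CAPM required = R_f + β·MRP = 0.91% + 1.89 × 3.94% = 8.3566%
α = realised − required = 4.6149% − 8.3566% = -3.74%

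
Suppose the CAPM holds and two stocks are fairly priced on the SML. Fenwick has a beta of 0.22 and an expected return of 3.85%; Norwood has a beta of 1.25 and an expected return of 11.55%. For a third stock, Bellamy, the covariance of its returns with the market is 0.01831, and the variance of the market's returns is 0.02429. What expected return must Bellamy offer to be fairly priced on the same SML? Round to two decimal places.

7.84%

MRP = (11.55% − 3.85%) / (1.25 − 0.22) = 7.4757%
R_f = 3.85% − 0.22 × 7.4757% = 2.2053%
β_Bellamy = Cov / Var(R_m) = 0.01831 / 0.02429 = 0.7538
E(R_Bellamy) = R_f + β × MRP = 2.2053% + 0.7538 × 7.4757% = 7.84%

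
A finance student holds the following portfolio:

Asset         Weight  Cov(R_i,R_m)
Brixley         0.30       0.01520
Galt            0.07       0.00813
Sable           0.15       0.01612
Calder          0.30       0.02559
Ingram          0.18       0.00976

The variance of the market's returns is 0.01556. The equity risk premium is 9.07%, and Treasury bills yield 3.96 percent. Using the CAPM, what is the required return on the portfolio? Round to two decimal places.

β_Brixley = 0.01520 / 0.01556 = 0.9769
β_Galt = 0.00813 / 0.01556 = 0.5225
β_Sable = 0.01612 / 0.01556 = 1.0360
β_Calder = 0.02559 / 0.01556 = 1.6446
β_Ingram = 0.00976 / 0.01556 = 0.6272
β_P = Σ w_i β_i = 0.30×0.9769 + 0.07×0.5225 + 0.15×1.0360 + 0.30×1.6446 + 0.18×0.6272 = 1.0913
E(R_P) = R_f + β_P × MRP = 3.96% + 1.0913 × 9.07% = 13.86%

13.86%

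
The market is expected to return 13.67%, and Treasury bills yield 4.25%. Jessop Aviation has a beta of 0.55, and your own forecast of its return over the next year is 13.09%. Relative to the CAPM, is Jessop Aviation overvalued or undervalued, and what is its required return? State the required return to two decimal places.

Undervalued; required return 9.43%

MRP = 13.67% − 4.25% = 9.42%
Required return = R_f + β·MRP = 4.25% + 0.55 × 9.42% = 9.43%
Forecast 13.09% > required 9.43% → the stock plots above the SML → undervalued.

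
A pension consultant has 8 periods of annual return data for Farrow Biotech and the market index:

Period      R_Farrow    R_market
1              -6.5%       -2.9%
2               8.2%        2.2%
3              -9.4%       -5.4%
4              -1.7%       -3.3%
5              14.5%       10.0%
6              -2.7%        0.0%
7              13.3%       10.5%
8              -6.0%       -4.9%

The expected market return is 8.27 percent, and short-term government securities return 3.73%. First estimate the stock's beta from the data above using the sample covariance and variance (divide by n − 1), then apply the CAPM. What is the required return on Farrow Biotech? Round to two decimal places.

Mean R_i = (-6.5 + 8.2 − 9.4 − 1.7 + 14.5 − 2.7 + 13.3 − 6.0) / 8 = 1.2125%
Mean R_m = (-2.9 + 2.2 − 5.4 − 3.3 + 10.0 + 0.0 + 10.5 − 4.9) / 8 = 0.7750%
Σ(R_i − R̄_i)(R_m − R̄_m) = 399.7925  ⇒  Cov = 399.7925 / 7 = 57.1132
Σ(R_m − R̄_m)² = 282.7550  ⇒  Var(R_m) = 282.7550 / 7 = 40.3936
β = Cov / Var(R_m) = 57.1132 / 40.3936 = 1.4139
MRP = 8.27% − 3.73% = 4.54%
E(R) = R_f + β × MRP = 3.73% + 1.4139 × 4.54% = 10.15%

10.15%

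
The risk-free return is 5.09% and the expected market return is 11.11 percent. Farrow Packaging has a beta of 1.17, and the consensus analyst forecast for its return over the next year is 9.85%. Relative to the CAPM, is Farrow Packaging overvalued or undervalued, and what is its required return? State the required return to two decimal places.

MRP = 11.11% − 5.09% = 6.02%
Required return = R_f + β·MRP = 5.09% + 1.17 × 6.02% = 12.13%
Forecast 9.85% < required 12.13% → the stock plots below the SML → overvalued.

Overvalued; required return 12.13%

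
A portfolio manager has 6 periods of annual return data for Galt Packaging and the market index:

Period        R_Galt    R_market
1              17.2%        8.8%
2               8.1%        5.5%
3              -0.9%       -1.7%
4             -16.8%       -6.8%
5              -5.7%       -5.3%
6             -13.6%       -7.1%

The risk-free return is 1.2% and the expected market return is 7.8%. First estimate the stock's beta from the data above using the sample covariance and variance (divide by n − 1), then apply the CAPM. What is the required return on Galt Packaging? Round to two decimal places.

Mean R_i = (17.2 + 8.1 − 0.9 − 16.8 − 5.7 − 13.6) / 6 = -1.9500%
Mean R_m = (8.8 + 5.5 − 1.7 − 6.8 − 5.3 − 7.1) / 6 = -1.1000%
Σ(R_i − R̄_i)(R_m − R̄_m) = 425.5800  ⇒  Cov = 425.5800 / 5 = 85.1160
Σ(R_m − R̄_m)² = 228.0600  ⇒  Var(R_m) = 228.0600 / 5 = 45.6120
β = Cov / Var(R_m) = 85.1160 / 45.6120 = 1.8661
MRP = 7.8% − 1.2% = 6.60%
E(R) = R_f + β × MRP = 1.2% + 1.8661 × 6.6% = 13.52%

13.52%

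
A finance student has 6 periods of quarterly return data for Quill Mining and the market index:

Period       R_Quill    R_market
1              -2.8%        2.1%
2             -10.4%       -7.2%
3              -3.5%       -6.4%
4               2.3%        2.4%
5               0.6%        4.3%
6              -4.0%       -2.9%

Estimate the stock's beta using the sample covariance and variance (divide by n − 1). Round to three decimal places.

Mean R_i = (-2.8 − 10.4 − 3.5 + 2.3 + 0.6 − 4.0) / 6 = -2.9667%
Mean R_m = (2.1 − 7.2 − 6.4 + 2.4 + 4.3 − 2.9) / 6 = -1.2833%
Σ(R_i − R̄_i)(R_m − R̄_m) = 88.2567  ⇒  Cov = 88.2567 / 5 = 17.6513
Σ(R_m − R̄_m)² = 119.9883  ⇒  Var(R_m) = 119.9883 / 5 = 23.9977
β = Cov / Var(R_m) = 17.6513 / 23.9977 = 0.7355

0.736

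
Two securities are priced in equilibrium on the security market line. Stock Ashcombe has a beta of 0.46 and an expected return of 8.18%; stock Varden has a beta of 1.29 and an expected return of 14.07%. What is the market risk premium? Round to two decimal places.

7.10%

Both satisfy E(R) = R_f + β·MRP, so the slope of the SML is
MRP = (14.07% − 8.18%) / (1.29 − 0.46) = 5.89% / 0.83 = 7.0964%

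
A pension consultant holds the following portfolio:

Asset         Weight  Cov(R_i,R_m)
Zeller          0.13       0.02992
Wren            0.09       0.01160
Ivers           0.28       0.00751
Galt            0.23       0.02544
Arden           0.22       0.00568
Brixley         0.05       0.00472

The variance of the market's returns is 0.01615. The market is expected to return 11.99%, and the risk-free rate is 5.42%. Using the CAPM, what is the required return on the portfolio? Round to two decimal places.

β_Zeller = 0.02992 / 0.01615 = 1.8526
β_Wren = 0.01160 / 0.01615 = 0.7183
β_Ivers = 0.00751 / 0.01615 = 0.4650
β_Galt = 0.02544 / 0.01615 = 1.5752
β_Arden = 0.00568 / 0.01615 = 0.3517
β_Brixley = 0.00472 / 0.01615 = 0.2923
β_P = Σ w_i β_i = 0.13×1.8526 + 0.09×0.7183 + 0.28×0.4650 + 0.23×1.5752 + 0.22×0.3517 + 0.05×0.2923 = 0.8900
MRP = 11.99% − 5.42% = 6.57%
E(R_P) = R_f + β_P × MRP = 5.42% + 0.8900 × 6.57% = 11.27%

11.27%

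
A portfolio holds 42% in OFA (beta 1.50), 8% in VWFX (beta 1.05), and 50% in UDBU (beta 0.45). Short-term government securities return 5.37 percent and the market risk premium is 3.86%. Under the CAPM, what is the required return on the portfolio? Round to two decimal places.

8.99%

β_P = Σ w_i β_i = 0.42×1.50 + 0.08×1.05 + 0.50×0.45 = 0.9390
E(R_P) = R_f + β_P × MRP = 5.37% + 0.9390 × 3.86% = 8.99%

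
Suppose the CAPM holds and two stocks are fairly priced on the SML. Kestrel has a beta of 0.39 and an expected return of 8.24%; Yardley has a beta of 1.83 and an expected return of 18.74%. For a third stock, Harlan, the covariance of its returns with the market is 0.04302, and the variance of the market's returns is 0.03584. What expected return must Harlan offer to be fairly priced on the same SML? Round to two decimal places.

MRP = (18.74% − 8.24%) / (1.83 − 0.39) = 7.2917%
R_f = 8.24% − 0.39 × 7.2917% = 5.3962%
β_Harlan = Cov / Var(R_m) = 0.04302 / 0.03584 = 1.2003
E(R_Harlan) = R_f + β × MRP = 5.3962% + 1.2003 × 7.2917% = 14.15%

14.15%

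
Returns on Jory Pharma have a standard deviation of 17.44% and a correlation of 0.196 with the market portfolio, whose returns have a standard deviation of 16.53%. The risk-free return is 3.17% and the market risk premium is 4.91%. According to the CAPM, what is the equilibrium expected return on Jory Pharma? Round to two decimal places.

4.19%

β = ρ × σ_i / σ_m = 0.196 × 17.44% / 16.53% = 0.2068
E(R) = 3.17% + 0.2068 × 4.91% = 4.19%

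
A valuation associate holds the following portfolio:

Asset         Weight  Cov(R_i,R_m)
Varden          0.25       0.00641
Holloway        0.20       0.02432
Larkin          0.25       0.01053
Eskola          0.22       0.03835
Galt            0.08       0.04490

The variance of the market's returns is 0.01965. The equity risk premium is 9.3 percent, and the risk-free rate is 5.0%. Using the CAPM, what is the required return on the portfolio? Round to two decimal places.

β_Varden = 0.00641 / 0.01965 = 0.3262
β_Holloway = 0.02432 / 0.01965 = 1.2377
β_Larkin = 0.01053 / 0.01965 = 0.5359
β_Eskola = 0.03835 / 0.01965 = 1.9517
β_Galt = 0.04490 / 0.01965 = 2.2850
β_P = Σ w_i β_i = 0.25×0.3262 + 0.20×1.2377 + 0.25×0.5359 + 0.22×1.9517 + 0.08×2.2850 = 1.0752
E(R_P) = R_f + β_P × MRP = 5.0% + 1.0752 × 9.3% = 15.00%

15.00%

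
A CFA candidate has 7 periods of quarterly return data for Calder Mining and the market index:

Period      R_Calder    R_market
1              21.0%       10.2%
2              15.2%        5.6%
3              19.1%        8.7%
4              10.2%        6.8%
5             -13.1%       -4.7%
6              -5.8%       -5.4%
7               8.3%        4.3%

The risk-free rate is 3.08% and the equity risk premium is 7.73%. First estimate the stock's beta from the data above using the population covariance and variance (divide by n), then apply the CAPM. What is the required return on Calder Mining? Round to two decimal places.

18.38%

Mean R_i = (21.0 + 15.2 + 19.1 + 10.2 − 13.1 − 5.8 + 8.3) / 7 = 7.8429%
Mean R_m = (10.2 + 5.6 + 8.7 + 6.8 − 4.7 − 5.4 + 4.3) / 7 = 3.6429%
Σ(R_i − R̄_i)(R_m − R̄_m) = 463.4371  ⇒  Cov = 463.4371 / 7 = 66.2053
Σ(R_m − R̄_m)² = 234.1771  ⇒  Var(R_m) = 234.1771 / 7 = 33.4539
β = Cov / Var(R_m) = 66.2053 / 33.4539 = 1.9790
E(R) = R_f + β × MRP = 3.08% + 1.9790 × 7.73% = 18.38%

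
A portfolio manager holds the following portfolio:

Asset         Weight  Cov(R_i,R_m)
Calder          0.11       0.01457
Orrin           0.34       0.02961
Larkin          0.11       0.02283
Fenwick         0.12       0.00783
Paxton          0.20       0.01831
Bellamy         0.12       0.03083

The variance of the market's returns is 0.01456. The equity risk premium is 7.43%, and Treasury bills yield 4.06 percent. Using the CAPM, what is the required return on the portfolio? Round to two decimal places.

β_Calder = 0.01457 / 0.01456 = 1.0007
β_Orrin = 0.02961 / 0.01456 = 2.0337
β_Larkin = 0.02283 / 0.01456 = 1.5680
β_Fenwick = 0.00783 / 0.01456 = 0.5378
β_Paxton = 0.01831 / 0.01456 = 1.2576
β_Bellamy = 0.03083 / 0.01456 = 2.1174
β_P = Σ w_i β_i = 0.11×1.0007 + 0.34×2.0337 + 0.11×1.5680 + 0.12×0.5378 + 0.20×1.2576 + 0.12×2.1174 = 1.5442
E(R_P) = R_f + β_P × MRP = 4.06% + 1.5442 × 7.43% = 15.53%

15.53%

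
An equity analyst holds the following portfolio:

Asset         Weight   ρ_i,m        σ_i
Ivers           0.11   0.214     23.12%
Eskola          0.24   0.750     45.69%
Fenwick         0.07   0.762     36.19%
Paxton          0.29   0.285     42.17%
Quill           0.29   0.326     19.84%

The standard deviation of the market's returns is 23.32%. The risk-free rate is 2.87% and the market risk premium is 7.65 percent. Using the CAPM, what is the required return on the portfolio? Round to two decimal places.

β_Ivers = 0.214 × 23.12% / 23.32% = 0.2122
β_Eskola = 0.750 × 45.69% / 23.32% = 1.4694
β_Fenwick = 0.762 × 36.19% / 23.32% = 1.1825
β_Paxton = 0.285 × 42.17% / 23.32% = 0.5154
β_Quill = 0.326 × 19.84% / 23.32% = 0.2774
β_P = Σ w_i β_i = 0.11×0.2122 + 0.24×1.4694 + 0.07×1.1825 + 0.29×0.5154 + 0.29×0.2774 = 0.6887
E(R_P) = R_f + β_P × MRP = 2.87% + 0.6887 × 7.65% = 8.14%

8.14%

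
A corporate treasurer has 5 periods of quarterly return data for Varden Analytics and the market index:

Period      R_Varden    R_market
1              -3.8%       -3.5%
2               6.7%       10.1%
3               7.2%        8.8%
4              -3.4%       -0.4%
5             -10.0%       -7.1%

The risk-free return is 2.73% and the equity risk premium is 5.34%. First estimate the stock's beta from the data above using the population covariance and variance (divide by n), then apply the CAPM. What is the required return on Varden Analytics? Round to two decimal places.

7.89%

Mean R_i = (-3.8 + 6.7 + 7.2 − 3.4 − 10.0) / 5 = -0.6600%
Mean R_m = (-3.5 + 10.1 + 8.8 − 0.4 − 7.1) / 5 = 1.5800%
Σ(R_i − R̄_i)(R_m − R̄_m) = 221.9040  ⇒  Cov = 221.9040 / 5 = 44.3808
Σ(R_m − R̄_m)² = 229.7880  ⇒  Var(R_m) = 229.7880 / 5 = 45.9576
β = Cov / Var(R_m) = 44.3808 / 45.9576 = 0.9657
E(R) = R_f + β × MRP = 2.73% + 0.9657 × 5.34% = 7.89%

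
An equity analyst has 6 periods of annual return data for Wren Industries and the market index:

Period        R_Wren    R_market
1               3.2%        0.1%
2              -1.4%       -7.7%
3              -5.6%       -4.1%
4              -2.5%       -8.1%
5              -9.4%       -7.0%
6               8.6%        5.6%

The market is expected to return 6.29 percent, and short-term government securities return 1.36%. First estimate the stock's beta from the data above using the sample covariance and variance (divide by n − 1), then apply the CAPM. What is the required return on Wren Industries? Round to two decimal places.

6.16%

Mean R_i = (3.2 − 1.4 − 5.6 − 2.5 − 9.4 + 8.6) / 6 = -1.1833%
Mean R_m = (0.1 − 7.7 − 4.1 − 8.1 − 7.0 + 5.6) / 6 = -3.5333%
Σ(R_i − R̄_i)(R_m − R̄_m) = 143.1833  ⇒  Cov = 143.1833 / 5 = 28.6367
Σ(R_m − R̄_m)² = 147.1733  ⇒  Var(R_m) = 147.1733 / 5 = 29.4347
β = Cov / Var(R_m) = 28.6367 / 29.4347 = 0.9729
MRP = 6.29% − 1.36% = 4.93%
E(R) = R_f + β × MRP = 1.36% + 0.9729 × 4.93% = 6.16%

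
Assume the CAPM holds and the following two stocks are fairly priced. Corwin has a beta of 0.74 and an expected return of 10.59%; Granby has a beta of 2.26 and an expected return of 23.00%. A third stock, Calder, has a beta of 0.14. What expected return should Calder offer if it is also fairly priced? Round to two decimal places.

5.69%

MRP (SML slope) = (23.00% − 10.59%) / (2.26 − 0.74) = 12.41% / 1.52 = 8.1645%
R_f (intercept) = 10.59% − 0.74 × 8.1645% = 4.5483%
E(R_Calder) = R_f + β × MRP = 4.5483% + 0.14 × 8.1645% = 5.69%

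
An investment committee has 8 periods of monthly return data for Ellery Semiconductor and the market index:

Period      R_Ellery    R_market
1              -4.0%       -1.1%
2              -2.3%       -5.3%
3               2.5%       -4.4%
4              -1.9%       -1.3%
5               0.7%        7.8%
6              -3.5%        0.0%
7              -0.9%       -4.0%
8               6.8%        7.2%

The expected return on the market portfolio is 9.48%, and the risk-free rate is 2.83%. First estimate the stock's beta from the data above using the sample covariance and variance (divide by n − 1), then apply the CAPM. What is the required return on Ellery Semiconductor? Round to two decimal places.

5.27%

Mean R_i = (-4.0 − 2.3 + 2.5 − 1.9 + 0.7 − 3.5 − 0.9 + 6.8) / 8 = -0.3250%
Mean R_m = (-1.1 − 5.3 − 4.4 − 1.3 + 7.8 + 0.0 − 4.0 + 7.2) / 8 = -0.1375%
Σ(R_i − R̄_i)(R_m − R̄_m) = 65.7225  ⇒  Cov = 65.7225 / 7 = 9.3889
Σ(R_m − R̄_m)² = 178.8788  ⇒  Var(R_m) = 178.8788 / 7 = 25.5541
β = Cov / Var(R_m) = 9.3889 / 25.5541 = 0.3674
MRP = 9.48% − 2.83% = 6.65%
E(R) = R_f + β × MRP = 2.83% + 0.3674 × 6.65% = 5.27%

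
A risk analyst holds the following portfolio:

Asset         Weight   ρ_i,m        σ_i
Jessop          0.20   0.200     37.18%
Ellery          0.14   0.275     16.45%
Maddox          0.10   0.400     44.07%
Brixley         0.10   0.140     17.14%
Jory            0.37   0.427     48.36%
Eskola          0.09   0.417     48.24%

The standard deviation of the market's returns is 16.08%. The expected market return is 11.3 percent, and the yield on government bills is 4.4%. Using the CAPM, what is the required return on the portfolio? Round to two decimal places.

β_Jessop = 0.200 × 37.18% / 16.08% = 0.4624
β_Ellery = 0.275 × 16.45% / 16.08% = 0.2813
β_Maddox = 0.400 × 44.07% / 16.08% = 1.0963
β_Brixley = 0.140 × 17.14% / 16.08% = 0.1492
β_Jory = 0.427 × 48.36% / 16.08% = 1.2842
β_Eskola = 0.417 × 48.24% / 16.08% = 1.2510
β_P = Σ w_i β_i = 0.20×0.4624 + 0.14×0.2813 + 0.10×1.0963 + 0.10×0.1492 + 0.37×1.2842 + 0.09×1.2510 = 0.8442
MRP = 11.3% − 4.4% = 6.90%
E(R_P) = R_f + β_P × MRP = 4.4% + 0.8442 × 6.9% = 10.22%

10.22%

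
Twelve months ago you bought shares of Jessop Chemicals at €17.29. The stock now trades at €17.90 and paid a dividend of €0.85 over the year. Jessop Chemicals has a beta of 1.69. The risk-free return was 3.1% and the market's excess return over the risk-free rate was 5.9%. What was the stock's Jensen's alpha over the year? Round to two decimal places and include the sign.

Realised HPR = (P1 + D1 − P0) / P0 = (17.90 + 0.85 − 17.29) / 17.29 = 1.46 / 17.29 = 8.4442%
CAPM required = R_f + β·MRP = 3.1% + 1.69 × 5.9% = 13.0710%
α = realised − required = 8.4442% − 13.0710% = -4.63%

-4.63%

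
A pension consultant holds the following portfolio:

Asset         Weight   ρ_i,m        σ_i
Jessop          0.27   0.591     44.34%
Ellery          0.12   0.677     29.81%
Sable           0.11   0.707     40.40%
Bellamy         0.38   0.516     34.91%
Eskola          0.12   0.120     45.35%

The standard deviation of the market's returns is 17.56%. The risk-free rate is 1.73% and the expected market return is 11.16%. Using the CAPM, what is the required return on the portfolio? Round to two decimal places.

β_Jessop = 0.591 × 44.34% / 17.56% = 1.4923
β_Ellery = 0.677 × 29.81% / 17.56% = 1.1493
β_Sable = 0.707 × 40.40% / 17.56% = 1.6266
β_Bellamy = 0.516 × 34.91% / 17.56% = 1.0258
β_Eskola = 0.120 × 45.35% / 17.56% = 0.3099
β_P = Σ w_i β_i = 0.27×1.4923 + 0.12×1.1493 + 0.11×1.6266 + 0.38×1.0258 + 0.12×0.3099 = 1.1468
MRP = 11.16% − 1.73% = 9.43%
E(R_P) = R_f + β_P × MRP = 1.73% + 1.1468 × 9.43% = 12.54%

12.54%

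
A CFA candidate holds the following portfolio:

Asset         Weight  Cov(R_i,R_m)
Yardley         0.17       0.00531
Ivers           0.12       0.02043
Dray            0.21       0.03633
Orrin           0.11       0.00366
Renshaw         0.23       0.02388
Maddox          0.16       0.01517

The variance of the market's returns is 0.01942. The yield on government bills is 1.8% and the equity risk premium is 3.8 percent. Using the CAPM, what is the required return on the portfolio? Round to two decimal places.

5.58%

β_Yardley = 0.00531 / 0.01942 = 0.2734
β_Ivers = 0.02043 / 0.01942 = 1.0520
β_Dray = 0.03633 / 0.01942 = 1.8708
β_Orrin = 0.00366 / 0.01942 = 0.1885
β_Renshaw = 0.02388 / 0.01942 = 1.2297
β_Maddox = 0.01517 / 0.01942 = 0.7812
β_P = Σ w_i β_i = 0.17×0.2734 + 0.12×1.0520 + 0.21×1.8708 + 0.11×0.1885 + 0.23×1.2297 + 0.16×0.7812 = 0.9941
E(R_P) = R_f + β_P × MRP = 1.8% + 0.9941 × 3.8% = 5.58%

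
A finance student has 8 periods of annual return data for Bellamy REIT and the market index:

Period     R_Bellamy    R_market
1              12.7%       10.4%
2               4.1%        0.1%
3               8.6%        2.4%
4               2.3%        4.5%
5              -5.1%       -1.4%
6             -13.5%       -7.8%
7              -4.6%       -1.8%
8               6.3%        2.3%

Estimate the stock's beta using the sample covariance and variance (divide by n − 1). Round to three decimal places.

1.464

Mean R_i = (12.7 + 4.1 + 8.6 + 2.3 − 5.1 − 13.5 − 4.6 + 6.3) / 8 = 1.3500%
Mean R_m = (10.4 + 0.1 + 2.4 + 4.5 − 1.4 − 7.8 − 1.8 + 2.3) / 8 = 1.0875%
Σ(R_i − R̄_i)(R_m − R̄_m) = 286.9450  ⇒  Cov = 286.9450 / 7 = 40.9921
Σ(R_m − R̄_m)² = 196.0488  ⇒  Var(R_m) = 196.0488 / 7 = 28.0070
β = Cov / Var(R_m) = 40.9921 / 28.0070 = 1.4636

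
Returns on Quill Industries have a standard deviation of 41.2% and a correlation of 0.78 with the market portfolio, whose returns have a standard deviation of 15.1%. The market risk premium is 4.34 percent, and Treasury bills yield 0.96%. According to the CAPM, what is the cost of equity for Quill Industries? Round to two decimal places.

10.20%

β = ρ × σ_i / σ_m = 0.78 × 41.2% / 15.1% = 2.1282
E(R) = 0.96% + 2.1282 × 4.34% = 10.20%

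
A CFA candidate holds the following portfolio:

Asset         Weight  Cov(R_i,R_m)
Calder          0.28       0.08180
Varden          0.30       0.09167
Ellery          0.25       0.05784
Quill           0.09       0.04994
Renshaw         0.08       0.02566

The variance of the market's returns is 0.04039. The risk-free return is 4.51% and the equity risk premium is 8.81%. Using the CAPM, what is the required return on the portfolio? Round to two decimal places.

20.09%

β_Calder = 0.08180 / 0.04039 = 2.0253
β_Varden = 0.09167 / 0.04039 = 2.2696
β_Ellery = 0.05784 / 0.04039 = 1.4320
β_Quill = 0.04994 / 0.04039 = 1.2364
β_Renshaw = 0.02566 / 0.04039 = 0.6353
β_P = Σ w_i β_i = 0.28×2.0253 + 0.30×2.2696 + 0.25×1.4320 + 0.09×1.2364 + 0.08×0.6353 = 1.7681
E(R_P) = R_f + β_P × MRP = 4.51% + 1.7681 × 8.81% = 20.09%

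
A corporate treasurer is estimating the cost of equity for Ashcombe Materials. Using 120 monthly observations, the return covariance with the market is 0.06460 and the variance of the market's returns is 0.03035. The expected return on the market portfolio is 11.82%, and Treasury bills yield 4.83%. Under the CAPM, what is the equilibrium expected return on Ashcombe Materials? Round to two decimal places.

19.71%

β = Cov(R_i, R_m) / Var(R_m) = 0.06460 / 0.03035 = 2.1285
MRP = 11.82% − 4.83% = 6.99%
E(R) = R_f + β × MRP = 4.83% + 2.1285 × 6.99% = 19.71%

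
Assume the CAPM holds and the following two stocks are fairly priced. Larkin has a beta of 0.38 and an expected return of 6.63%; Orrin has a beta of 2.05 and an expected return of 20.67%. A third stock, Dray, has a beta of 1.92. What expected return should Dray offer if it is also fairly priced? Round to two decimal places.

19.58%

MRP (SML slope) = (20.67% − 6.63%) / (2.05 − 0.38) = 14.04% / 1.67 = 8.4072%
R_f (intercept) = 6.63% − 0.38 × 8.4072% = 3.4353%
E(R_Dray) = R_f + β × MRP = 3.4353% + 1.92 × 8.4072% = 19.58%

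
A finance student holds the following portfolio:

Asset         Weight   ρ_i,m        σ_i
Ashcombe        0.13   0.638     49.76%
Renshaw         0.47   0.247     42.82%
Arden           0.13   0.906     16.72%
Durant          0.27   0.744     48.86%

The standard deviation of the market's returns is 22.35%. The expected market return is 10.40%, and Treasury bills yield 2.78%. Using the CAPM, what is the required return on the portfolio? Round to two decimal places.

β_Ashcombe = 0.638 × 49.76% / 22.35% = 1.4204
β_Renshaw = 0.247 × 42.82% / 22.35% = 0.4732
β_Arden = 0.906 × 16.72% / 22.35% = 0.6778
β_Durant = 0.744 × 48.86% / 22.35% = 1.6265
β_P = Σ w_i β_i = 0.13×1.4204 + 0.47×0.4732 + 0.13×0.6778 + 0.27×1.6265 = 0.9343
MRP = 10.40% − 2.78% = 7.62%
E(R_P) = R_f + β_P × MRP = 2.78% + 0.9343 × 7.62% = 9.90%

9.90%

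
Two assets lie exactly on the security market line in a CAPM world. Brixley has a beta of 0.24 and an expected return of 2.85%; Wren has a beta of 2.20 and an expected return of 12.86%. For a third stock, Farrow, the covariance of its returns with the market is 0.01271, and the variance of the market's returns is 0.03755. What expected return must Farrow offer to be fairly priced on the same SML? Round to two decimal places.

MRP = (12.86% − 2.85%) / (2.20 − 0.24) = 5.1071%
R_f = 2.85% − 0.24 × 5.1071% = 1.6243%
β_Farrow = Cov / Var(R_m) = 0.01271 / 0.03755 = 0.3385
E(R_Farrow) = R_f + β × MRP = 1.6243% + 0.3385 × 5.1071% = 3.35%

3.35%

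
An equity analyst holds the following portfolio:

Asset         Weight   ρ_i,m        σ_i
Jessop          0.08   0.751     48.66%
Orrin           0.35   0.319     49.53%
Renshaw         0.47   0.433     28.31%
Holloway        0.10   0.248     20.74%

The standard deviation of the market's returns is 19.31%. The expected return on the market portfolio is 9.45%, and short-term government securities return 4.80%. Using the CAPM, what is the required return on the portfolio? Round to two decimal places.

8.35%

β_Jessop = 0.751 × 48.66% / 19.31% = 1.8925
β_Orrin = 0.319 × 49.53% / 19.31% = 0.8182
β_Renshaw = 0.433 × 28.31% / 19.31% = 0.6348
β_Holloway = 0.248 × 20.74% / 19.31% = 0.2664
β_P = Σ w_i β_i = 0.08×1.8925 + 0.35×0.8182 + 0.47×0.6348 + 0.10×0.2664 = 0.7628
MRP = 9.45% − 4.80% = 4.65%
E(R_P) = R_f + β_P × MRP = 4.80% + 0.7628 × 4.65% = 8.35%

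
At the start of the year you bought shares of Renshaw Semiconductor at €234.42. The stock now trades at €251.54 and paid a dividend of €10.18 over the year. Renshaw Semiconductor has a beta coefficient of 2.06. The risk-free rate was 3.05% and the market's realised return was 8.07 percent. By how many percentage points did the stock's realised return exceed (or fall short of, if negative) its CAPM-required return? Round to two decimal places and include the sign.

-1.75%

Realised HPR = (P1 + D1 − P0) / P0 = (251.54 + 10.18 − 234.42) / 234.42 = 27.30 / 234.42 = 11.6458%
MRP = 8.07% − 3.05% = 5.02%
CAPM required = R_f + β·MRP = 3.05% + 2.06 × 5.02% = 13.3912%
α = realised − required = 11.6458% − 13.3912% = -1.75%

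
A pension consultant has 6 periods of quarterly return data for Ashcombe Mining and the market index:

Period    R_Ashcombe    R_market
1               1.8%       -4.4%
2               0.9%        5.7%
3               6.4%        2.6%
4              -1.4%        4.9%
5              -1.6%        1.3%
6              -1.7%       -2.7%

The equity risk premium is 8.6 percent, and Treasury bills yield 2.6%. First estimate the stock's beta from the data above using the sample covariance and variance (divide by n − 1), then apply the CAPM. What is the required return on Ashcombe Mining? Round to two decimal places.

3.02%

Mean R_i = (1.8 + 0.9 + 6.4 − 1.4 − 1.6 − 1.7) / 6 = 0.7333%
Mean R_m = (-4.4 + 5.7 + 2.6 + 4.9 + 1.3 − 2.7) / 6 = 1.2333%
Σ(R_i − R̄_i)(R_m − R̄_m) = 4.0733  ⇒  Cov = 4.0733 / 5 = 0.8147
Σ(R_m − R̄_m)² = 82.4733  ⇒  Var(R_m) = 82.4733 / 5 = 16.4947
β = Cov / Var(R_m) = 0.8147 / 16.4947 = 0.0494
E(R) = R_f + β × MRP = 2.6% + 0.0494 × 8.6% = 3.02%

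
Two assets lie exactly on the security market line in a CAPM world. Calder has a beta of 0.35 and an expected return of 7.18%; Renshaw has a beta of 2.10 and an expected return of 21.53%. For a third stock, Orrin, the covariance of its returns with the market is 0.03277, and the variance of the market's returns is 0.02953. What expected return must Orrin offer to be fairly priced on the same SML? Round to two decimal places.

13.41%

MRP = (21.53% − 7.18%) / (2.10 − 0.35) = 8.2000%
R_f = 7.18% − 0.35 × 8.2000% = 4.3100%
β_Orrin = Cov / Var(R_m) = 0.03277 / 0.02953 = 1.1097
E(R_Orrin) = R_f + β × MRP = 4.3100% + 1.1097 × 8.2000% = 13.41%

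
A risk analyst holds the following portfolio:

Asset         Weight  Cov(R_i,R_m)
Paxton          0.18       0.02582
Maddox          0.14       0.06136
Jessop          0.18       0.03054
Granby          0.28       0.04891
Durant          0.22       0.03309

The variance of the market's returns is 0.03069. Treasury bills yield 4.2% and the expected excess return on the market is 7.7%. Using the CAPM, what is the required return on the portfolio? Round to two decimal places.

14.16%

β_Paxton = 0.02582 / 0.03069 = 0.8413
β_Maddox = 0.06136 / 0.03069 = 1.9993
β_Jessop = 0.03054 / 0.03069 = 0.9951
β_Granby = 0.04891 / 0.03069 = 1.5937
β_Durant = 0.03309 / 0.03069 = 1.0782
β_P = Σ w_i β_i = 0.18×0.8413 + 0.14×1.9993 + 0.18×0.9951 + 0.28×1.5937 + 0.22×1.0782 = 1.2939
E(R_P) = R_f + β_P × MRP = 4.2% + 1.2939 × 7.7% = 14.16%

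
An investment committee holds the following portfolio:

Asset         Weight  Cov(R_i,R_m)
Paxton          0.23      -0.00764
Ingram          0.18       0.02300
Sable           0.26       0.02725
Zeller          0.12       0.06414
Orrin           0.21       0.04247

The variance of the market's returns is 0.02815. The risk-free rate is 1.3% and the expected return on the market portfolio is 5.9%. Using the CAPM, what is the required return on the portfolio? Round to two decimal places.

β_Paxton = -0.00764 / 0.02815 = -0.2714
β_Ingram = 0.02300 / 0.02815 = 0.8171
β_Sable = 0.02725 / 0.02815 = 0.9680
β_Zeller = 0.06414 / 0.02815 = 2.2785
β_Orrin = 0.04247 / 0.02815 = 1.5087
β_P = Σ w_i β_i = 0.23×-0.2714 + 0.18×0.8171 + 0.26×0.9680 + 0.12×2.2785 + 0.21×1.5087 = 0.9266
MRP = 5.9% − 1.3% = 4.60%
E(R_P) = R_f + β_P × MRP = 1.3% + 0.9266 × 4.6% = 5.56%

5.56%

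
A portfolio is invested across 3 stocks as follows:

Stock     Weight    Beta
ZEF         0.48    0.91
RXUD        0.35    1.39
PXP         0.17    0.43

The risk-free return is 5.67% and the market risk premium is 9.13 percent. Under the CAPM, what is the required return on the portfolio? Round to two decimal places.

14.77%

β_P = Σ w_i β_i = 0.48×0.91 + 0.35×1.39 + 0.17×0.43 = 0.9964
E(R_P) = R_f + β_P × MRP = 5.67% + 0.9964 × 9.13% = 14.77%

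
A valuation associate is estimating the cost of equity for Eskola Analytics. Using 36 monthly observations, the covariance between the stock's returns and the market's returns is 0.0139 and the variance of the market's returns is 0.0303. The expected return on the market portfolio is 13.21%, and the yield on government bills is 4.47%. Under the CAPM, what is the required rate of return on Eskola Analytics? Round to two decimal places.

8.48%

β = Cov(R_i, R_m) / Var(R_m) = 0.0139 / 0.0303 = 0.4587
MRP = 13.21% − 4.47% = 8.74%
E(R) = R_f + β × MRP = 4.47% + 0.4587 × 8.74% = 8.48%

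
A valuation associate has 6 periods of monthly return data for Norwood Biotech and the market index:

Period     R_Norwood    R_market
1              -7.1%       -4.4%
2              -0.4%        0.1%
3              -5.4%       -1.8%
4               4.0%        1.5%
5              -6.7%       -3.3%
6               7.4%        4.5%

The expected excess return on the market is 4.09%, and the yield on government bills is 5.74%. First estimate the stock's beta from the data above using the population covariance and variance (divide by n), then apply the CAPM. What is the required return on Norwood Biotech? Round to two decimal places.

13.13%

Mean R_i = (-7.1 − 0.4 − 5.4 + 4.0 − 6.7 + 7.4) / 6 = -1.3667%
Mean R_m = (-4.4 + 0.1 − 1.8 + 1.5 − 3.3 + 4.5) / 6 = -0.5667%
Σ(R_i − R̄_i)(R_m − R̄_m) = 97.6833  ⇒  Cov = 97.6833 / 6 = 16.2806
Σ(R_m − R̄_m)² = 54.0733  ⇒  Var(R_m) = 54.0733 / 6 = 9.0122
β = Cov / Var(R_m) = 16.2806 / 9.0122 = 1.8065
E(R) = R_f + β × MRP = 5.74% + 1.8065 × 4.09% = 13.13%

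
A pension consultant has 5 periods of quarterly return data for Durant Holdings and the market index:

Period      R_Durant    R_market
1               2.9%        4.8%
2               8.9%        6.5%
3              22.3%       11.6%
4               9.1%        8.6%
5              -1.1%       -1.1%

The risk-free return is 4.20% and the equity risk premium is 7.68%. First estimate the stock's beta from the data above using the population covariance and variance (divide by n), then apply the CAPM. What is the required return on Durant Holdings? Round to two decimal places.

17.31%

Mean R_i = (2.9 + 8.9 + 22.3 + 9.1 − 1.1) / 5 = 8.4200%
Mean R_m = (4.8 + 6.5 + 11.6 + 8.6 − 1.1) / 5 = 6.0800%
Σ(R_i − R̄_i)(R_m − R̄_m) = 153.9520  ⇒  Cov = 153.9520 / 5 = 30.7904
Σ(R_m − R̄_m)² = 90.1880  ⇒  Var(R_m) = 90.1880 / 5 = 18.0376
β = Cov / Var(R_m) = 30.7904 / 18.0376 = 1.7070
E(R) = R_f + β × MRP = 4.20% + 1.7070 × 7.68% = 17.31%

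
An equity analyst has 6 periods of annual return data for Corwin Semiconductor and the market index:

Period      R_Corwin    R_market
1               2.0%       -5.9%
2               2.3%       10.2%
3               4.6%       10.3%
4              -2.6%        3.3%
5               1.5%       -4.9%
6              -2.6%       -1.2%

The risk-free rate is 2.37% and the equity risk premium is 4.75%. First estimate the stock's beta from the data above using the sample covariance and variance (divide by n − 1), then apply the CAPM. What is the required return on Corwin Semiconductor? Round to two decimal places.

3.03%

Mean R_i = (2.0 + 2.3 + 4.6 − 2.6 + 1.5 − 2.6) / 6 = 0.8667%
Mean R_m = (-5.9 + 10.2 + 10.3 + 3.3 − 4.9 − 1.2) / 6 = 1.9667%
Σ(R_i − R̄_i)(R_m − R̄_m) = 36.0033  ⇒  Cov = 36.0033 / 5 = 7.2007
Σ(R_m − R̄_m)² = 258.0733  ⇒  Var(R_m) = 258.0733 / 5 = 51.6147
β = Cov / Var(R_m) = 7.2007 / 51.6147 = 0.1395
E(R) = R_f + β × MRP = 2.37% + 0.1395 × 4.75% = 3.03%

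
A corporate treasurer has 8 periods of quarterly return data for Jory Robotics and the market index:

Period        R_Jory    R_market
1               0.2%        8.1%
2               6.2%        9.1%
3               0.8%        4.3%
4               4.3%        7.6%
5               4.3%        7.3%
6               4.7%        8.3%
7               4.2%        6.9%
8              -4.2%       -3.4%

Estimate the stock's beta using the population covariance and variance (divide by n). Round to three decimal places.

Mean R_i = (0.2 + 6.2 + 0.8 + 4.3 + 4.3 + 4.7 + 4.2 − 4.2) / 8 = 2.5625%
Mean R_m = (8.1 + 9.1 + 4.3 + 7.6 + 7.3 + 8.3 + 6.9 − 3.4) / 8 = 6.0250%
Σ(R_i − R̄_i)(R_m − R̄_m) = 84.3075  ⇒  Cov = 84.3075 / 8 = 10.5384
Σ(R_m − R̄_m)² = 115.6150  ⇒  Var(R_m) = 115.6150 / 8 = 14.4519
β = Cov / Var(R_m) = 10.5384 / 14.4519 = 0.7292

0.729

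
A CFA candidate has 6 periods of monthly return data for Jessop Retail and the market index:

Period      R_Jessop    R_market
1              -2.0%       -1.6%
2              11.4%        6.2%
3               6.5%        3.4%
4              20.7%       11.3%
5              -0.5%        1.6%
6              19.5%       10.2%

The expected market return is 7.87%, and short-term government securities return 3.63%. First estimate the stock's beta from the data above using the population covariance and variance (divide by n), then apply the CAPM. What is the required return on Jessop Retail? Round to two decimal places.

Mean R_i = (-2.0 + 11.4 + 6.5 + 20.7 − 0.5 + 19.5) / 6 = 9.2667%
Mean R_m = (-1.6 + 6.2 + 3.4 + 11.3 + 1.6 + 10.2) / 6 = 5.1833%
Σ(R_i − R̄_i)(R_m − R̄_m) = 239.7967  ⇒  Cov = 239.7967 / 6 = 39.9661
Σ(R_m − R̄_m)² = 125.6483  ⇒  Var(R_m) = 125.6483 / 6 = 20.9414
β = Cov / Var(R_m) = 39.9661 / 20.9414 = 1.9085
MRP = 7.87% − 3.63% = 4.24%
E(R) = R_f + β × MRP = 3.63% + 1.9085 × 4.24% = 11.72%

11.72%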